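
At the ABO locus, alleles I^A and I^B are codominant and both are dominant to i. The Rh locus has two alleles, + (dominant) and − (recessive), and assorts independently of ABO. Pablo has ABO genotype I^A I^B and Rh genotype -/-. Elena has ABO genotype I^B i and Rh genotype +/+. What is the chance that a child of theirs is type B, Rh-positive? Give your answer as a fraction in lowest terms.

1/2

ABO cross I^A I^B × I^B i → offspring phenotypes: 1/4 A, 1/2 B, 1/4 AB.
Rh cross -/- × +/+ → 1 Rh+.
Independent loci: P(type B, Rh-positive) = 1/2 × 1 = 1/2.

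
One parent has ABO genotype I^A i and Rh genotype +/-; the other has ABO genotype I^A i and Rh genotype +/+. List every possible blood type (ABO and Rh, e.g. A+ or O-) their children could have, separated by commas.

Gametes from I^A i × I^A i give offspring ABO genotypes I^A I^A, I^A i, i i, i.e. phenotypes O, A.
Rh cross +/- × +/+ → phenotypes Rh+.
Combining independently: O+, A+.

O+, A+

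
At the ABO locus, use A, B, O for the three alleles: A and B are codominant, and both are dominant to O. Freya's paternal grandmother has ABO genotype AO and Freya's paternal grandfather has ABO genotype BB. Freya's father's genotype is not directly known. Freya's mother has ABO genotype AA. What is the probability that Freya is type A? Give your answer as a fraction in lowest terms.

Freya's father's ABO genotype from AO × BB: 1/2 AB, 1/2 BO.
Crossing each possibility with the mother AA and summing P(type A): 1/2·1/2 + 1/2·1/2 = 1/2.

1/2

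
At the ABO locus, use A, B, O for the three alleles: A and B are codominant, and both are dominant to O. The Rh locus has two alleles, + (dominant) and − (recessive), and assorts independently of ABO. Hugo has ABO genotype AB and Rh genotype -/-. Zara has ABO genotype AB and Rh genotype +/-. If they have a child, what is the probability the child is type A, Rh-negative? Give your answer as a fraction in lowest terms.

ABO cross AB × AB → offspring phenotypes: 1/4 A, 1/4 B, 1/2 AB.
Rh cross -/- × +/- → 1/2 Rh+, 1/2 Rh-.
Independent loci: P(type A, Rh-negative) = 1/4 × 1/2 = 1/8.

1/8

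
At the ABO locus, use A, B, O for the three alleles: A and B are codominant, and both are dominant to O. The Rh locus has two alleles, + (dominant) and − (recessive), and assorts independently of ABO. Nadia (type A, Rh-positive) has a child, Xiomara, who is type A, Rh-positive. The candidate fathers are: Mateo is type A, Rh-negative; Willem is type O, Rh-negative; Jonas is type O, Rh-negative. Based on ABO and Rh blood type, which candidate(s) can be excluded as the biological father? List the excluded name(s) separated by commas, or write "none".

A candidate is excluded only if no genotype consistent with his phenotype could produce a type A, Rh-positive child with a type A, Rh-positive mother.
Every candidate has at least one consistent genotype combination, so none can be excluded.

none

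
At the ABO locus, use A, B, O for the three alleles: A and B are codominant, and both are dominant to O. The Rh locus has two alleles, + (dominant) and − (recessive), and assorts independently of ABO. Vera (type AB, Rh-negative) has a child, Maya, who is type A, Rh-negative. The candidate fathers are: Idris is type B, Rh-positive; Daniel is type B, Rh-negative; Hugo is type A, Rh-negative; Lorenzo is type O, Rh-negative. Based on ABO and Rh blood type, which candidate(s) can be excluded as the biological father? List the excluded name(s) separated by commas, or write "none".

none

A candidate is excluded only if no genotype consistent with his phenotype could produce a type A, Rh-negative child with a type AB, Rh-negative mother.
Every candidate has at least one consistent genotype combination, so none can be excluded.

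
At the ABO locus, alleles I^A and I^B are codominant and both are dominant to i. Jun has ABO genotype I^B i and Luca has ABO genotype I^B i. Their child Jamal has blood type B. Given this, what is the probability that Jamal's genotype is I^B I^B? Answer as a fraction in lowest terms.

1/3

Cross I^B i × I^B i → 1/4 I^B I^B, 1/2 I^B i, 1/4 i i.
Type-B genotypes among offspring: I^B I^B (1/4), I^B i (1/2); total 3/4.
P(I^B I^B | type B) = (1/4) / (3/4) = 1/3.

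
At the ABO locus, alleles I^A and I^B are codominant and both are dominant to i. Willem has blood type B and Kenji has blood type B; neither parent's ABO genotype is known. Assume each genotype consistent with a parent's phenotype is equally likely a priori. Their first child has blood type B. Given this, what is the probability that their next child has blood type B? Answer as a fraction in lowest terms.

Possible genotypes: Willem ∈ {I^B I^B, I^B i}; Kenji ∈ {I^B I^B, I^B i}.
Weight each parental genotype pair by prior × P(type-B child):
  I^B I^B × I^B I^B: posterior weight 4/15; P(next child type B) = 1.
  I^B I^B × I^B i: posterior weight 4/15; P(next child type B) = 1.
  I^B i × I^B I^B: posterior weight 4/15; P(next child type B) = 1.
  I^B i × I^B i: posterior weight 1/5; P(next child type B) = 3/4.
Weighted sum = 19/20.

19/20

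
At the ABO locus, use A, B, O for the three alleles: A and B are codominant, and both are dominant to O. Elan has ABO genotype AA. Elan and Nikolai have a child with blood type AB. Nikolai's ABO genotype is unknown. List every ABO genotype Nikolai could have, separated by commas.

AB, BB, BO

For each candidate genotype of Nikolai, check whether crossing it with AA can produce every observed child phenotype.
  AA → possible child types {A} ✗
  AB → possible child types {A, AB} ✓
  AO → possible child types {A} ✗
  BB → possible child types {AB} ✓
  BO → possible child types {A, AB} ✓
  OO → possible child types {A} ✗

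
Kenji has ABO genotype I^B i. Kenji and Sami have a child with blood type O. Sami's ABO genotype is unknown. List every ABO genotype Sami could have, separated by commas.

For each candidate genotype of Sami, check whether crossing it with I^B i can produce every observed child phenotype.
  I^A I^A → possible child types {A, AB} ✗
  I^A I^B → possible child types {A, B, AB} ✗
  I^A i → possible child types {O, A, B, AB} ✓
  I^B I^B → possible child types {B} ✗
  I^B i → possible child types {O, B} ✓
  i i → possible child types {O, B} ✓

I^A i, I^B i, i i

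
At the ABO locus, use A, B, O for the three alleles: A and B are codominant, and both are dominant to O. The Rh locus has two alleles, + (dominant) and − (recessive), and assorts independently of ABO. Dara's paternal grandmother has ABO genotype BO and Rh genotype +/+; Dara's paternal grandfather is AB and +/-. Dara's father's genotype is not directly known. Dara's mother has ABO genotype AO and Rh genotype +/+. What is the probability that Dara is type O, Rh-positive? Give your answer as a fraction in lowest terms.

1/8

Dara's father's ABO genotype from BO × AB: 1/4 AB, 1/4 AO, 1/4 BB, 1/4 BO.
Crossing each possibility with the mother AO and summing P(type O): 1/4·0 + 1/4·1/4 + 1/4·0 + 1/4·1/4 = 1/8.
Similarly for Rh via the father's Rh distribution: P(Rh+) = 1.
Independent loci: 1/8 × 1 = 1/8.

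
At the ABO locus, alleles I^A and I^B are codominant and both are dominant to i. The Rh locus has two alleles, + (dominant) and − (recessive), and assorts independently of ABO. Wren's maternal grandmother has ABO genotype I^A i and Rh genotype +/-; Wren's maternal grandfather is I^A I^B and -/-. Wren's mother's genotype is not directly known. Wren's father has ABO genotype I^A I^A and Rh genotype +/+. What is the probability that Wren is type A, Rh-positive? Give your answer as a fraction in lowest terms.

Wren's mother's ABO genotype from I^A i × I^A I^B: 1/4 I^A I^A, 1/4 I^A I^B, 1/4 I^A i, 1/4 I^B i.
Crossing each possibility with the father I^A I^A and summing P(type A): 1/4·1 + 1/4·1/2 + 1/4·1 + 1/4·1/2 = 3/4.
Similarly for Rh via the mother's Rh distribution: P(Rh+) = 1.
Independent loci: 3/4 × 1 = 3/4.

3/4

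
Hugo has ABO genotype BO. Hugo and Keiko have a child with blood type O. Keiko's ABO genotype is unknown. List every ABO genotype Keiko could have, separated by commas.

AO, BO, OO

For each candidate genotype of Keiko, check whether crossing it with BO can produce every observed child phenotype.
  AA → possible child types {A, AB} ✗
  AB → possible child types {A, B, AB} ✗
  AO → possible child types {O, A, B, AB} ✓
  BB → possible child types {B} ✗
  BO → possible child types {O, B} ✓
  OO → possible child types {O, B} ✓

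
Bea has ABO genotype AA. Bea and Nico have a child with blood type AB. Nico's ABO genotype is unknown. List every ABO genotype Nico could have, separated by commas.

For each candidate genotype of Nico, check whether crossing it with AA can produce every observed child phenotype.
  AA → possible child types {A} ✗
  AB → possible child types {A, AB} ✓
  AO → possible child types {A} ✗
  BB → possible child types {AB} ✓
  BO → possible child types {A, AB} ✓
  OO → possible child types {A} ✗

AB, BB, BO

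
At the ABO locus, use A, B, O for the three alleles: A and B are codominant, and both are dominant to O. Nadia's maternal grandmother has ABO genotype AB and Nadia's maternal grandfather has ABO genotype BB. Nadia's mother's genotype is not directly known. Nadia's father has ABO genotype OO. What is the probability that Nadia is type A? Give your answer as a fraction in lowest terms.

1/4

Nadia's mother's ABO genotype from AB × BB: 1/2 AB, 1/2 BB.
Crossing each possibility with the father OO and summing P(type A): 1/2·1/2 + 1/2·0 = 1/4.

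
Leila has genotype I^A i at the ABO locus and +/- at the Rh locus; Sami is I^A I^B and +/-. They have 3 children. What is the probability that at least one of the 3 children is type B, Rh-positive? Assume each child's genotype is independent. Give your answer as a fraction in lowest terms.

1899/4096

ABO cross I^A i × I^A I^B → 1/2 A, 1/4 B, 1/4 AB.
Rh cross +/- × +/- → 3/4 Rh+, 1/4 Rh-; so P(type B, Rh-positive) = 1/4 × 3/4 = 3/16 per child.
P(none) = (13/16)^3 = 2197/4096; P(at least one) = 1 − 2197/4096 = 1899/4096.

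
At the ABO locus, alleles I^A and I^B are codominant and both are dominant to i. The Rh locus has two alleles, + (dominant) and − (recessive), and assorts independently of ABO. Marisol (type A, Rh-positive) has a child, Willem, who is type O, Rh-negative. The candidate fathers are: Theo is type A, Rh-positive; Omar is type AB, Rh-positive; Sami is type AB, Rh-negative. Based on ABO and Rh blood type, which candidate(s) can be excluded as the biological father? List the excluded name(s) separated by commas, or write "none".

Omar, Sami

A candidate is excluded only if no genotype consistent with his phenotype could produce a type O, Rh-negative child with a type A, Rh-positive mother.
Omar (type AB, Rh+): no genotype consistent with that phenotype can produce a type-O Rh- child with a type-A mother.
Sami (type AB, Rh-): no genotype consistent with that phenotype can produce a type-O Rh- child with a type-A mother.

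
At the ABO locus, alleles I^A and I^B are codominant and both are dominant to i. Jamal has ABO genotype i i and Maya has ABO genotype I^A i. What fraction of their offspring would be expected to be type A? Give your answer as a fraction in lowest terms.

1/2

ABO cross i i × I^A i → offspring phenotypes: 1/2 O, 1/2 A.
So P(type A) = 1/2.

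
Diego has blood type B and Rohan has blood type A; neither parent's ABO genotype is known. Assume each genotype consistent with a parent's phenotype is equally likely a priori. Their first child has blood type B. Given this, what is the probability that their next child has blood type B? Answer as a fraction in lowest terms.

Possible genotypes: Diego ∈ {BB, BO}; Rohan ∈ {AA, AO}.
Weight each parental genotype pair by prior × P(type-B child):
  BB × AO: posterior weight 2/3; P(next child type B) = 1/2.
  BO × AO: posterior weight 1/3; P(next child type B) = 1/4.
Weighted sum = 5/12.

5/12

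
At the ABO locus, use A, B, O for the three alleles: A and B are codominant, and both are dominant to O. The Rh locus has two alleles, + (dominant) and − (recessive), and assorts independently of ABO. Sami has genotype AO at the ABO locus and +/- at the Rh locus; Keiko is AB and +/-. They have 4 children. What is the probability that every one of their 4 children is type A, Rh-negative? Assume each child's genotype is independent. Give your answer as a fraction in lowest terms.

1/4096

ABO cross AO × AB → 1/2 A, 1/4 B, 1/4 AB.
Rh cross +/- × +/- → 3/4 Rh+, 1/4 Rh-; so P(type A, Rh-negative) = 1/2 × 1/4 = 1/8 per child.
All 4 independent: (1/8)^4 = 1/4096.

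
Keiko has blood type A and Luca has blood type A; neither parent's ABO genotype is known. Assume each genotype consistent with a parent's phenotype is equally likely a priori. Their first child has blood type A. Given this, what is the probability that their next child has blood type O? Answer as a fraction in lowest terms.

Possible genotypes: Keiko ∈ {I^A I^A, I^A i}; Luca ∈ {I^A I^A, I^A i}.
Weight each parental genotype pair by prior × P(type-A child):
  I^A I^A × I^A I^A: posterior weight 4/15; P(next child type O) = 0.
  I^A I^A × I^A i: posterior weight 4/15; P(next child type O) = 0.
  I^A i × I^A I^A: posterior weight 4/15; P(next child type O) = 0.
  I^A i × I^A i: posterior weight 1/5; P(next child type O) = 1/4.
Weighted sum = 1/20.

1/20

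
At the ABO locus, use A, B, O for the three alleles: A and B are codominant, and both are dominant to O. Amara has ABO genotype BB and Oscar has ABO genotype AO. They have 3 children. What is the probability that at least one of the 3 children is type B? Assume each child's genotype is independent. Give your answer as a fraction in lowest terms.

7/8

ABO cross BB × AO → 1/2 B, 1/2 AB.
So P(type B) = 1/2 per child.
P(none) = (1/2)^3 = 1/8; P(at least one) = 1 − 1/8 = 7/8.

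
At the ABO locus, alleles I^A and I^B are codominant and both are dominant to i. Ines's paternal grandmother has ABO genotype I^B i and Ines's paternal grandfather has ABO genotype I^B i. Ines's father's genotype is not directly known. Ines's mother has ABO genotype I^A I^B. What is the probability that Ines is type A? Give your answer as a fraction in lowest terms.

1/4

Ines's father's ABO genotype from I^B i × I^B i: 1/4 I^B I^B, 1/2 I^B i, 1/4 i i.
Crossing each possibility with the mother I^A I^B and summing P(type A): 1/4·0 + 1/2·1/4 + 1/4·1/2 = 1/4.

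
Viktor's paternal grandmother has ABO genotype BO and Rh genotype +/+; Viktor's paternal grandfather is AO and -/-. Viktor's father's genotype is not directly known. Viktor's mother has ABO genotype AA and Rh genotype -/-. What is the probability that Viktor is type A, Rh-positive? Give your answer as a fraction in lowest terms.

3/8

Viktor's father's ABO genotype from BO × AO: 1/4 AB, 1/4 AO, 1/4 BO, 1/4 OO.
Crossing each possibility with the mother AA and summing P(type A): 1/4·1/2 + 1/4·1 + 1/4·1/2 + 1/4·1 = 3/4.
Similarly for Rh via the father's Rh distribution: P(Rh+) = 1/2.
Independent loci: 3/4 × 1/2 = 3/8.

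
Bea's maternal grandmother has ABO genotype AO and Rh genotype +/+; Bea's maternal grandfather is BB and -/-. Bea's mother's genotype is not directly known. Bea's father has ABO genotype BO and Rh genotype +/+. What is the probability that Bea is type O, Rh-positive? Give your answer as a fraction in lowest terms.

Bea's mother's ABO genotype from AO × BB: 1/2 AB, 1/2 BO.
Crossing each possibility with the father BO and summing P(type O): 1/2·0 + 1/2·1/4 = 1/8.
Similarly for Rh via the mother's Rh distribution: P(Rh+) = 1.
Independent loci: 1/8 × 1 = 1/8.

1/8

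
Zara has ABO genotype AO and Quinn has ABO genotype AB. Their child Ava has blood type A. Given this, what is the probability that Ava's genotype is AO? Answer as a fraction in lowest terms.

Cross AO × AB → 1/4 AA, 1/4 AB, 1/4 AO, 1/4 BO.
Type-A genotypes among offspring: AA (1/4), AO (1/4); total 1/2.
P(AO | type A) = (1/4) / (1/2) = 1/2.

1/2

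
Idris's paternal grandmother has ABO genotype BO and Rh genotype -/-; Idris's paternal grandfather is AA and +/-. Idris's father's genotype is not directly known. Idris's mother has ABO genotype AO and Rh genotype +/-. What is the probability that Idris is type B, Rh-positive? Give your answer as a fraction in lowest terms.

Idris's father's ABO genotype from BO × AA: 1/2 AB, 1/2 AO.
Crossing each possibility with the mother AO and summing P(type B): 1/2·1/4 + 1/2·0 = 1/8.
Similarly for Rh via the father's Rh distribution: P(Rh+) = 5/8.
Independent loci: 1/8 × 5/8 = 5/64.

5/64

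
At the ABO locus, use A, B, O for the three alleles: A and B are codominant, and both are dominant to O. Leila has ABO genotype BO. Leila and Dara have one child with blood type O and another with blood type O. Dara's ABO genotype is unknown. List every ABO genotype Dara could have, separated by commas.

For each candidate genotype of Dara, check whether crossing it with BO can produce every observed child phenotype.
  AA → possible child types {A, AB} ✗
  AB → possible child types {A, B, AB} ✗
  AO → possible child types {O, A, B, AB} ✓
  BB → possible child types {B} ✗
  BO → possible child types {O, B} ✓
  OO → possible child types {O, B} ✓

AO, BO, OO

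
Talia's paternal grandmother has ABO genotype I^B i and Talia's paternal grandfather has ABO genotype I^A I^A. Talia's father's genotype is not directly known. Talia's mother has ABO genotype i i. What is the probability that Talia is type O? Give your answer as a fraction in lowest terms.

Talia's father's ABO genotype from I^B i × I^A I^A: 1/2 I^A I^B, 1/2 I^A i.
Crossing each possibility with the mother i i and summing P(type O): 1/2·0 + 1/2·1/2 = 1/4.

1/4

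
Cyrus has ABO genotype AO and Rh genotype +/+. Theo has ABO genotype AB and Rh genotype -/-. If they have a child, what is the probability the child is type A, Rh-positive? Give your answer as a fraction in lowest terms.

ABO cross AO × AB → offspring phenotypes: 1/2 A, 1/4 B, 1/4 AB.
Rh cross +/+ × -/- → 1 Rh+.
Independent loci: P(type A, Rh-positive) = 1/2 × 1 = 1/2.

1/2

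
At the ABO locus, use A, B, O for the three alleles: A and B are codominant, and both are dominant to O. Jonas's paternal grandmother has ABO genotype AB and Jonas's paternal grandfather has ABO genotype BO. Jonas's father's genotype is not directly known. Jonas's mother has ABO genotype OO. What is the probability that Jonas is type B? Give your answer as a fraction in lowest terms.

Jonas's father's ABO genotype from AB × BO: 1/4 AB, 1/4 AO, 1/4 BB, 1/4 BO.
Crossing each possibility with the mother OO and summing P(type B): 1/4·1/2 + 1/4·0 + 1/4·1 + 1/4·1/2 = 1/2.

1/2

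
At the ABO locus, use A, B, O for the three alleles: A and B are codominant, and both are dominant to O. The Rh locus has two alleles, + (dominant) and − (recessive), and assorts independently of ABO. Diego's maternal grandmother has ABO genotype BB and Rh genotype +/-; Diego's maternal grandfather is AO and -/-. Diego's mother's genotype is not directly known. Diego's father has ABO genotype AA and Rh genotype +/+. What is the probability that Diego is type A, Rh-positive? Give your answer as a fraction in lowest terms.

1/2

Diego's mother's ABO genotype from BB × AO: 1/2 AB, 1/2 BO.
Crossing each possibility with the father AA and summing P(type A): 1/2·1/2 + 1/2·1/2 = 1/2.
Similarly for Rh via the mother's Rh distribution: P(Rh+) = 1.
Independent loci: 1/2 × 1 = 1/2.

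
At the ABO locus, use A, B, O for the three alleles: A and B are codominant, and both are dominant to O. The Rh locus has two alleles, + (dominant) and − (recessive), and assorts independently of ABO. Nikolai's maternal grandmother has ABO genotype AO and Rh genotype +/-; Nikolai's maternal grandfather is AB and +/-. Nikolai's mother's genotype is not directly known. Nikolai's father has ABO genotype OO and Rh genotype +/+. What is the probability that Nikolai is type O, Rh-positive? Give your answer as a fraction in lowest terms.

1/4

Nikolai's mother's ABO genotype from AO × AB: 1/4 AA, 1/4 AB, 1/4 AO, 1/4 BO.
Crossing each possibility with the father OO and summing P(type O): 1/4·0 + 1/4·0 + 1/4·1/2 + 1/4·1/2 = 1/4.
Similarly for Rh via the mother's Rh distribution: P(Rh+) = 1.
Independent loci: 1/4 × 1 = 1/4.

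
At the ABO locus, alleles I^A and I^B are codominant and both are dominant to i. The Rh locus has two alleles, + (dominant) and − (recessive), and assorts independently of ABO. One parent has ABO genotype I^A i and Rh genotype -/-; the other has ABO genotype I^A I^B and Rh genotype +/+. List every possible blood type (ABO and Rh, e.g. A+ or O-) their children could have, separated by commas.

Gametes from I^A i × I^A I^B give offspring ABO genotypes I^A I^A, I^A I^B, I^A i, I^B i, i.e. phenotypes A, B, AB.
Rh cross -/- × +/+ → phenotypes Rh+.
Combining independently: A+, B+, AB+.

A+, B+, AB+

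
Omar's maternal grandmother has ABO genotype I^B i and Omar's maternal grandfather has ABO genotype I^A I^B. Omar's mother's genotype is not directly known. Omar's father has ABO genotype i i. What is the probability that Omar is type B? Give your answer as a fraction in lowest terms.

Omar's mother's ABO genotype from I^B i × I^A I^B: 1/4 I^A I^B, 1/4 I^A i, 1/4 I^B I^B, 1/4 I^B i.
Crossing each possibility with the father i i and summing P(type B): 1/4·1/2 + 1/4·0 + 1/4·1 + 1/4·1/2 = 1/2.

1/2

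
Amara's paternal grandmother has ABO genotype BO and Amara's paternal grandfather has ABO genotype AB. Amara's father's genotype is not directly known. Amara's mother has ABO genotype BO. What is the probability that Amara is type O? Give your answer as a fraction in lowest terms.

Amara's father's ABO genotype from BO × AB: 1/4 AB, 1/4 AO, 1/4 BB, 1/4 BO.
Crossing each possibility with the mother BO and summing P(type O): 1/4·0 + 1/4·1/4 + 1/4·0 + 1/4·1/4 = 1/8.

1/8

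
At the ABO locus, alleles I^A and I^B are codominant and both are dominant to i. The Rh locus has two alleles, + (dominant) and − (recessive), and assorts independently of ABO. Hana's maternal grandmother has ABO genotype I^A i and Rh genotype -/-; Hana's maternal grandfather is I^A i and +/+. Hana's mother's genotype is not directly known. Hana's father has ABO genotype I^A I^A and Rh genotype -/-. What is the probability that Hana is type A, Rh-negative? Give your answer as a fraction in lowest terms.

1/2

Hana's mother's ABO genotype from I^A i × I^A i: 1/4 I^A I^A, 1/2 I^A i, 1/4 i i.
Crossing each possibility with the father I^A I^A and summing P(type A): 1/4·1 + 1/2·1 + 1/4·1 = 1.
Similarly for Rh via the mother's Rh distribution: P(Rh-) = 1/2.
Independent loci: 1 × 1/2 = 1/2.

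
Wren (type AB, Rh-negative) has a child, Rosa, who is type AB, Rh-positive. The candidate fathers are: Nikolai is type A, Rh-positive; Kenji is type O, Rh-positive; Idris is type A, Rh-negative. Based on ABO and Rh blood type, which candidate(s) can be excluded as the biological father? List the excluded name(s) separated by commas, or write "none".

Kenji, Idris

A candidate is excluded only if no genotype consistent with his phenotype could produce a type AB, Rh-positive child with a type AB, Rh-negative mother.
Kenji (type O, Rh+): no genotype consistent with that phenotype can produce a type-AB Rh+ child with a type-AB mother.
Idris (type A, Rh-): no genotype consistent with that phenotype can produce a type-AB Rh+ child with a type-AB mother.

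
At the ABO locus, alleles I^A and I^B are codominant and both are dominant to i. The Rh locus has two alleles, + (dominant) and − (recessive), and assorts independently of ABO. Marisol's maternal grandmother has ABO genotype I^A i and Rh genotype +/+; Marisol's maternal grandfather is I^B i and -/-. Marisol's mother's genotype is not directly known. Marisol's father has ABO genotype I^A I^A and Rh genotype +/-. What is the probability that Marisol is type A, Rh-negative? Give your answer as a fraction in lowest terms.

Marisol's mother's ABO genotype from I^A i × I^B i: 1/4 I^A I^B, 1/4 I^A i, 1/4 I^B i, 1/4 i i.
Crossing each possibility with the father I^A I^A and summing P(type A): 1/4·1/2 + 1/4·1 + 1/4·1/2 + 1/4·1 = 3/4.
Similarly for Rh via the mother's Rh distribution: P(Rh-) = 1/4.
Independent loci: 3/4 × 1/4 = 3/16.

3/16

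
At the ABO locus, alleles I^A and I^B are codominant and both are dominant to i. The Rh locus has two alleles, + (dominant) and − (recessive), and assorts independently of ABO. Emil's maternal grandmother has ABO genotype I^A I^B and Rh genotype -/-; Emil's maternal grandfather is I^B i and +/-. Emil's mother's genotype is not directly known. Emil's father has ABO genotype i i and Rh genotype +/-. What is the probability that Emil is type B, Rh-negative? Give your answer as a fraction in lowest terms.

Emil's mother's ABO genotype from I^A I^B × I^B i: 1/4 I^A I^B, 1/4 I^A i, 1/4 I^B I^B, 1/4 I^B i.
Crossing each possibility with the father i i and summing P(type B): 1/4·1/2 + 1/4·0 + 1/4·1 + 1/4·1/2 = 1/2.
Similarly for Rh via the mother's Rh distribution: P(Rh-) = 3/8.
Independent loci: 1/2 × 3/8 = 3/16.

3/16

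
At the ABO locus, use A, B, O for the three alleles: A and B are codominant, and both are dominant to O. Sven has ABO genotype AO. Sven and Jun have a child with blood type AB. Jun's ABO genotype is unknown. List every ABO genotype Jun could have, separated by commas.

For each candidate genotype of Jun, check whether crossing it with AO can produce every observed child phenotype.
  AA → possible child types {A} ✗
  AB → possible child types {A, B, AB} ✓
  AO → possible child types {O, A} ✗
  BB → possible child types {B, AB} ✓
  BO → possible child types {O, A, B, AB} ✓
  OO → possible child types {O, A} ✗

AB, BB, BO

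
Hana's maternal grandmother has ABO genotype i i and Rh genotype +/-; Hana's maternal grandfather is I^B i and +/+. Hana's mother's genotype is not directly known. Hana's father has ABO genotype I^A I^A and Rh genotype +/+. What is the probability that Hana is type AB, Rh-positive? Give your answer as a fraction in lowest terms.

Hana's mother's ABO genotype from i i × I^B i: 1/2 I^B i, 1/2 i i.
Crossing each possibility with the father I^A I^A and summing P(type AB): 1/2·1/2 + 1/2·0 = 1/4.
Similarly for Rh via the mother's Rh distribution: P(Rh+) = 1.
Independent loci: 1/4 × 1 = 1/4.

1/4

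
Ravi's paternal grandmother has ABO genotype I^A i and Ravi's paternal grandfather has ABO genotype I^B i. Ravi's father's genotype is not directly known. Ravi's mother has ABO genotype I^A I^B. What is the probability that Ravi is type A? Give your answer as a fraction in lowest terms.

Ravi's father's ABO genotype from I^A i × I^B i: 1/4 I^A I^B, 1/4 I^A i, 1/4 I^B i, 1/4 i i.
Crossing each possibility with the mother I^A I^B and summing P(type A): 1/4·1/4 + 1/4·1/2 + 1/4·1/4 + 1/4·1/2 = 3/8.

3/8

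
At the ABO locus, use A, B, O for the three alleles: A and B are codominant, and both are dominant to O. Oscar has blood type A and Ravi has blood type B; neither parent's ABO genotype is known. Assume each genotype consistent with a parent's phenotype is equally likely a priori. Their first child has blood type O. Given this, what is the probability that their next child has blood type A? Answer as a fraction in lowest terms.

1/4

Possible genotypes: Oscar ∈ {AA, AO}; Ravi ∈ {BB, BO}.
Weight each parental genotype pair by prior × P(type-O child):
  AO × BO: posterior weight 1; P(next child type A) = 1/4.
Weighted sum = 1/4.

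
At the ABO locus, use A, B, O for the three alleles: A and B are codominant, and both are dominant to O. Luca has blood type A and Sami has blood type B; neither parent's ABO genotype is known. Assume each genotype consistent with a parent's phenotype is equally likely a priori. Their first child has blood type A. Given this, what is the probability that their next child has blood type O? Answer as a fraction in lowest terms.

Possible genotypes: Luca ∈ {AA, AO}; Sami ∈ {BB, BO}.
Weight each parental genotype pair by prior × P(type-A child):
  AA × BO: posterior weight 2/3; P(next child type O) = 0.
  AO × BO: posterior weight 1/3; P(next child type O) = 1/4.
Weighted sum = 1/12.

1/12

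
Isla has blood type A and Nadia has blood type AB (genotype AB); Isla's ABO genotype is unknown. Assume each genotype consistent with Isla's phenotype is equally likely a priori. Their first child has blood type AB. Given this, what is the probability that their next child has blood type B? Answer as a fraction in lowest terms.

1/12

Possible genotypes: Isla ∈ {AA, AO}; Nadia ∈ {AB}.
Weight each parental genotype pair by prior × P(type-AB child):
  AA × AB: posterior weight 2/3; P(next child type B) = 0.
  AO × AB: posterior weight 1/3; P(next child type B) = 1/4.
Weighted sum = 1/12.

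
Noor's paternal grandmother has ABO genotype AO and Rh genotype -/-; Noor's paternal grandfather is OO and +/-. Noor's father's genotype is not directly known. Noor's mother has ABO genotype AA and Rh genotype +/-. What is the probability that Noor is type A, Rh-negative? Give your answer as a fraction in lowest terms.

Noor's father's ABO genotype from AO × OO: 1/2 AO, 1/2 OO.
Crossing each possibility with the mother AA and summing P(type A): 1/2·1 + 1/2·1 = 1.
Similarly for Rh via the father's Rh distribution: P(Rh-) = 3/8.
Independent loci: 1 × 3/8 = 3/8.

3/8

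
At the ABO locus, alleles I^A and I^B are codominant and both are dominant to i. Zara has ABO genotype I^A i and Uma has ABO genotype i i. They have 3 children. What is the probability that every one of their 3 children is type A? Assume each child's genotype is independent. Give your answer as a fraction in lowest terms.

1/8

ABO cross I^A i × i i → 1/2 O, 1/2 A.
So P(type A) = 1/2 per child.
All 3 independent: (1/2)^3 = 1/8.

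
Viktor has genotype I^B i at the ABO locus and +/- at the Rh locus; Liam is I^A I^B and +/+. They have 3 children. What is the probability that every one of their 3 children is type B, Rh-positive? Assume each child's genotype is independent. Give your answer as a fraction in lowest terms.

1/8

ABO cross I^B i × I^A I^B → 1/4 A, 1/2 B, 1/4 AB.
Rh cross +/- × +/+ → 1 Rh+; so P(type B, Rh-positive) = 1/2 × 1 = 1/2 per child.
All 3 independent: (1/2)^3 = 1/8.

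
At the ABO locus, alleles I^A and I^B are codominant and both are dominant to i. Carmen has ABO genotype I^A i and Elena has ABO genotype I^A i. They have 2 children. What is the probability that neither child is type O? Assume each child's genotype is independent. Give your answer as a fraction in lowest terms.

ABO cross I^A i × I^A i → 1/4 O, 3/4 A.
So P(type O) = 1/4 per child.
P(not type O) = 3/4 for one child; (3/4)^2 = 9/16.

9/16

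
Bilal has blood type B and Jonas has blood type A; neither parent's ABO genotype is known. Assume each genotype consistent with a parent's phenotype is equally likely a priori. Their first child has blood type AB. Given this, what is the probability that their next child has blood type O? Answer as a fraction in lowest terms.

1/36

Possible genotypes: Bilal ∈ {I^B I^B, I^B i}; Jonas ∈ {I^A I^A, I^A i}.
Weight each parental genotype pair by prior × P(type-AB child):
  I^B I^B × I^A I^A: posterior weight 4/9; P(next child type O) = 0.
  I^B I^B × I^A i: posterior weight 2/9; P(next child type O) = 0.
  I^B i × I^A I^A: posterior weight 2/9; P(next child type O) = 0.
  I^B i × I^A i: posterior weight 1/9; P(next child type O) = 1/4.
Weighted sum = 1/36.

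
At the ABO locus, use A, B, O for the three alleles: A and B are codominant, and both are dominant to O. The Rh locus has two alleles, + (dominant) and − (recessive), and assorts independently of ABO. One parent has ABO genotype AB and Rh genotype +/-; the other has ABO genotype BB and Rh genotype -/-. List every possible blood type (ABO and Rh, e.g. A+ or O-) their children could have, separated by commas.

Gametes from AB × BB give offspring ABO genotypes AB, BB, i.e. phenotypes B, AB.
Rh cross +/- × -/- → phenotypes Rh+, Rh-.
Combining independently: B+, B-, AB+, AB-.

B+, B-, AB+, AB-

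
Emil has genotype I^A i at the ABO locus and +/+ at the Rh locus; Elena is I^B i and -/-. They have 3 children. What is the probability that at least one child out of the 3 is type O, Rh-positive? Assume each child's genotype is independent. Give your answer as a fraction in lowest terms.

37/64

ABO cross I^A i × I^B i → 1/4 O, 1/4 A, 1/4 B, 1/4 AB.
Rh cross +/+ × -/- → 1 Rh+; so P(type O, Rh-positive) = 1/4 × 1 = 1/4 per child.
P(none) = (3/4)^3 = 27/64; P(at least one) = 1 − 27/64 = 37/64.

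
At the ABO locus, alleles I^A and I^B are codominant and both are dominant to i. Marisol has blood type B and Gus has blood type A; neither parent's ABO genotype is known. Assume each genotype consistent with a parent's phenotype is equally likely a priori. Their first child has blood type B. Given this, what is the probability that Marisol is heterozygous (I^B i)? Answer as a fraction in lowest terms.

1/3

Possible genotypes: Marisol ∈ {I^B I^B, I^B i}; Gus ∈ {I^A I^A, I^A i}.
Weight each parental genotype pair by prior × P(type-B child):
  I^B I^B × I^A i: posterior weight 2/3.
  I^B i × I^A i: posterior weight 1/3.
Sum the posterior weight over pairs where Marisol is I^B i: 1/3.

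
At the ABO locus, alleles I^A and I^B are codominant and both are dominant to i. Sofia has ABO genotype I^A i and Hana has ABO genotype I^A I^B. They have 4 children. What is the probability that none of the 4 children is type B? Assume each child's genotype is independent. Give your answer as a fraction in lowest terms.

81/256

ABO cross I^A i × I^A I^B → 1/2 A, 1/4 B, 1/4 AB.
So P(type B) = 1/4 per child.
P(not type B) = 3/4 for one child; (3/4)^4 = 81/256.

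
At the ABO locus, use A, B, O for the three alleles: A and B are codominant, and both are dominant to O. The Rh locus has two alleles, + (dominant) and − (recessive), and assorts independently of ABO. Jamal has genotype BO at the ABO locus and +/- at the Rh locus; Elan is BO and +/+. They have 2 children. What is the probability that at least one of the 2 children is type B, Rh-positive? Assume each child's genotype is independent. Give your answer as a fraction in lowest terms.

15/16

ABO cross BO × BO → 1/4 O, 3/4 B.
Rh cross +/- × +/+ → 1 Rh+; so P(type B, Rh-positive) = 3/4 × 1 = 3/4 per child.
P(none) = (1/4)^2 = 1/16; P(at least one) = 1 − 1/16 = 15/16.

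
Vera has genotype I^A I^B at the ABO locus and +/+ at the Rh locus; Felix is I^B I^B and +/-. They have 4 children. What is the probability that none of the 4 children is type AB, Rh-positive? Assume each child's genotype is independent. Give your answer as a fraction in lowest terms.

ABO cross I^A I^B × I^B I^B → 1/2 B, 1/2 AB.
Rh cross +/+ × +/- → 1 Rh+; so P(type AB, Rh-positive) = 1/2 × 1 = 1/2 per child.
P(not type AB, Rh-positive) = 1/2 for one child; (1/2)^4 = 1/16.

1/16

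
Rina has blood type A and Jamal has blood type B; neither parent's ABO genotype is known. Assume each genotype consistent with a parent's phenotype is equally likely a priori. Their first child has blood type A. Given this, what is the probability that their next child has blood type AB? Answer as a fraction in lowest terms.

Possible genotypes: Rina ∈ {I^A I^A, I^A i}; Jamal ∈ {I^B I^B, I^B i}.
Weight each parental genotype pair by prior × P(type-A child):
  I^A I^A × I^B i: posterior weight 2/3; P(next child type AB) = 1/2.
  I^A i × I^B i: posterior weight 1/3; P(next child type AB) = 1/4.
Weighted sum = 5/12.

5/12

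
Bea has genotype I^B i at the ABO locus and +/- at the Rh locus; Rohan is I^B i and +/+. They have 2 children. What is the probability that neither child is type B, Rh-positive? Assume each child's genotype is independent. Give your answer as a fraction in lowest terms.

1/16

ABO cross I^B i × I^B i → 1/4 O, 3/4 B.
Rh cross +/- × +/+ → 1 Rh+; so P(type B, Rh-positive) = 3/4 × 1 = 3/4 per child.
P(not type B, Rh-positive) = 1/4 for one child; (1/4)^2 = 1/16.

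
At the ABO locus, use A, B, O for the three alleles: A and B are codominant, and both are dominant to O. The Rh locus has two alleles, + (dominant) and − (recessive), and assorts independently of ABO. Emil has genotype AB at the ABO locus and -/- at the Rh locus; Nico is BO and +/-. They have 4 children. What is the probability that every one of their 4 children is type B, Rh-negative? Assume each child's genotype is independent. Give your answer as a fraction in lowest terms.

ABO cross AB × BO → 1/4 A, 1/2 B, 1/4 AB.
Rh cross -/- × +/- → 1/2 Rh+, 1/2 Rh-; so P(type B, Rh-negative) = 1/2 × 1/2 = 1/4 per child.
All 4 independent: (1/4)^4 = 1/256.

1/256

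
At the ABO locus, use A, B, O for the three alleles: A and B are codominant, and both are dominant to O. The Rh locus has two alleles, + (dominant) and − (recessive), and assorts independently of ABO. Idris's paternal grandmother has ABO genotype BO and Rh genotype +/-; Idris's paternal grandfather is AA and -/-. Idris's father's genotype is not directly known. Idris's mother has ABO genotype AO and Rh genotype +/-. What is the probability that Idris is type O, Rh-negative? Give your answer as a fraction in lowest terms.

3/64

Idris's father's ABO genotype from BO × AA: 1/2 AB, 1/2 AO.
Crossing each possibility with the mother AO and summing P(type O): 1/2·0 + 1/2·1/4 = 1/8.
Similarly for Rh via the father's Rh distribution: P(Rh-) = 3/8.
Independent loci: 1/8 × 3/8 = 3/64.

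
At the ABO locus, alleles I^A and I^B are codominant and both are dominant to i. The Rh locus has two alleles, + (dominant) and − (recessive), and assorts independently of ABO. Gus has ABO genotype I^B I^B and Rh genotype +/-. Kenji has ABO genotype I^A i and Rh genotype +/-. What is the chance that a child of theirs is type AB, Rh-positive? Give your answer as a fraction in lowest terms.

3/8

ABO cross I^B I^B × I^A i → offspring phenotypes: 1/2 B, 1/2 AB.
Rh cross +/- × +/- → 3/4 Rh+, 1/4 Rh-.
Independent loci: P(type AB, Rh-positive) = 1/2 × 3/4 = 3/8.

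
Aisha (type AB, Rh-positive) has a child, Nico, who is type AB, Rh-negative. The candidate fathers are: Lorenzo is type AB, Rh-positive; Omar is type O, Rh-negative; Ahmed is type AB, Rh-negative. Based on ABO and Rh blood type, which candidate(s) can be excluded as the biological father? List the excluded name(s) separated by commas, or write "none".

A candidate is excluded only if no genotype consistent with his phenotype could produce a type AB, Rh-negative child with a type AB, Rh-positive mother.
Omar (type O, Rh-): no genotype consistent with that phenotype can produce a type-AB Rh- child with a type-AB mother.

Omar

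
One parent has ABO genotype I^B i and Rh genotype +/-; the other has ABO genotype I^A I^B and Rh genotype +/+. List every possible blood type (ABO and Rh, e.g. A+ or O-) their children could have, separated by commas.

A+, B+, AB+

Gametes from I^B i × I^A I^B give offspring ABO genotypes I^A I^B, I^A i, I^B I^B, I^B i, i.e. phenotypes A, B, AB.
Rh cross +/- × +/+ → phenotypes Rh+.
Combining independently: A+, B+, AB+.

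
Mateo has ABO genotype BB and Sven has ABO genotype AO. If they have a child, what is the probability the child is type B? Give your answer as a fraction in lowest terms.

ABO cross BB × AO → offspring phenotypes: 1/2 B, 1/2 AB.
So P(type B) = 1/2.

1/2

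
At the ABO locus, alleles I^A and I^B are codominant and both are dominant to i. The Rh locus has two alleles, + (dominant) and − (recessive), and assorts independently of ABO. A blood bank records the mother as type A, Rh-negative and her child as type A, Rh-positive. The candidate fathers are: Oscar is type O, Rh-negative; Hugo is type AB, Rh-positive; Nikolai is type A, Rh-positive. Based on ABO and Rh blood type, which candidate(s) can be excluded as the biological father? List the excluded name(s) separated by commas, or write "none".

Oscar

A candidate is excluded only if no genotype consistent with his phenotype could produce a type A, Rh-positive child with a type A, Rh-negative mother.
Oscar (type O, Rh-): no genotype consistent with that phenotype can produce a type-A Rh+ child with a type-A mother.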